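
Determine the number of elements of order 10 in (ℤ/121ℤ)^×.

4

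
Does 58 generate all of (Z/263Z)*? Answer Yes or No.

Yes

φ(263) = 263 − 1 = 262 = 2 · 131.
An element g generates (Z/263Z)^× iff g^(262/q) ≢ 1 (mod 263) for each prime q ∈ {2, 131}.
58^131 ≡ 262 (mod 263)  [q = 2: ≢ 1 ✓]
58^2 ≡ 208 (mod 263)  [q = 131: ≢ 1 ✓]
None equal 1, so ord_263(58) = 262: 58 is a primitive root.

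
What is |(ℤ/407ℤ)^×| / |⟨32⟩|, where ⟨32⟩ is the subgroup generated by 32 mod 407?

10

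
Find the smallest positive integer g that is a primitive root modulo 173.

2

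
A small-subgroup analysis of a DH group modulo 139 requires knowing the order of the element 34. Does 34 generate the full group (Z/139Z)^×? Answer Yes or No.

No

φ(139) = 139 − 1 = 138 = 2 · 3 · 23.
Test 34^(138/q) mod 139 for each prime factor q of 138:
34^69 ≡ 1 (mod 139)  [q = 2: ≡ 1 ✗]
34^46 ≡ 1 (mod 139)  [q = 3: ≡ 1 ✗]
34^6 ≡ 116 (mod 139)  [q = 23: ≢ 1 ✓]
34^69 ≡ 1 shows ord(34) | 69, strictly less than φ(139); not a primitive root.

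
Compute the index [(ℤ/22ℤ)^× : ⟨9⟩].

2

The order of 9 must divide φ(22) = φ(2)·φ(11) = 1·10 = 10 = 2 · 5.
Divisors of 10: 1, 2, 5, 10.
Check 9^d mod 22 for each divisor in increasing order:
9^1 ≡ 9 (mod 22)
9^2 ≡ 15 (mod 22)
9^5 ≡ 1 (mod 22) ✓
So ord_22(9) = 5, hence |⟨9⟩| = 5.
[(Z/22Z)^× : ⟨9⟩] = 10/5 = 2.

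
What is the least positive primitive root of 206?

5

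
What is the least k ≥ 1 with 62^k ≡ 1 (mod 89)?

ord(62) | φ(89) = 89 − 1 = 88 = 2^3 · 11.
Divisors of 88: 1, 2, 4, 8, 11, 22, 44, 88.
Check 62^d mod 89 for each divisor in increasing order:
62^1 ≡ 62 (mod 89)
62^2 ≡ 17 (mod 89)
62^4 ≡ 22 (mod 89)
62^8 ≡ 39 (mod 89)
62^11 ≡ 77 (mod 89)
62^22 ≡ 55 (mod 89)
62^44 ≡ 88 (mod 89)
62^88 ≡ 1 (mod 89) ✓
So ord_89(62) = 88.

88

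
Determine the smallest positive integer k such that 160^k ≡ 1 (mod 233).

The order of 160 must divide φ(233) = 233 − 1 = 232 = 2^3 · 29.
Divisors of 232: 1, 2, 4, 8, 29, 58, 116, 232.
Compute 160^d (mod 233) for the divisors d until we hit 1:
160^1 ≡ 160
160^2 ≡ 203
160^4 ≡ 201
160^8 ≡ 92
160^29 ≡ 12
160^58 ≡ 144
160^116 ≡ 232
160^232 ≡ 1
So ord_233(160) = 232.

232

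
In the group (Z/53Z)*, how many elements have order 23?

φ(53) = 53 − 1 = 52 = 2^2 · 13.
Since (Z/53Z)^× is cyclic of order 52, the number of elements of order d is φ(d) when d | 52 and 0 otherwise.
23 does not divide 52, so no element of (Z/53Z)^× has order 23.

0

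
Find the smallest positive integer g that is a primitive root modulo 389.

2

φ(389) = 389 − 1 = 388 = 2^2 · 97.
g is a primitive root iff g^(388/q) ≢ 1 (mod 389) for each prime q ∈ {2, 97}.
g = 2: 2^194 ≡ 388; 2^4 ≡ 16 — none is 1, so 2 is a primitive root.
The smallest primitive root modulo 389 is 2.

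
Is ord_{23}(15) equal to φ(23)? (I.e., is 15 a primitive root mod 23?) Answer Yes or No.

φ(23) = 23 − 1 = 22 = 2 · 11.
Test 15^(22/q) mod 23 for each prime factor q of 22:
15^11 ≡ 22 (mod 23)  [q = 2: ≢ 1 ✓]
15^2 ≡ 18 (mod 23)  [q = 11: ≢ 1 ✓]
Every test exponent gives a nontrivial residue, hence 15 generates the full group.

Yes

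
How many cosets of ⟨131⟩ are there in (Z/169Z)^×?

12

ord(131) | φ(169) = φ(13^2) = 13·(13−1) = 156 = 2^2 · 3 · 13.
Divisors of 156: 1, 2, 3, 4, 6, 12, 13, 26, 39, 52, 78, 156.
Compute 131^d (mod 169) for the divisors d until we hit 1:
131^1 ≡ 131 (mod 169)
131^2 ≡ 92 (mod 169)
131^3 ≡ 53 (mod 169)
131^4 ≡ 14 (mod 169)
131^6 ≡ 105 (mod 169)
131^12 ≡ 40 (mod 169)
131^13 ≡ 1 (mod 169) ✓
Thus |⟨131⟩| = ord(131) = 13.
[(Z/169Z)^× : ⟨131⟩] = 156/13 = 12.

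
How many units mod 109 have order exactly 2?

φ(109) = 109 − 1 = 108 = 2^2 · 3^3.
In a cyclic group of order 108, there are φ(d) elements of order d for each divisor d of 108, and zero for non-divisors.
2 | 108, and φ(2) = 2 − 1 = 1.

1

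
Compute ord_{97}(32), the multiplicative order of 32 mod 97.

By Lagrange's theorem, ord_97(32) divides φ(97) = 97 − 1 = 96 = 2^5 · 3.
Divisors of 96: 1, 2, 3, 4, 6, 8, 12, 16, 24, 32, 48, 96.
Evaluate successive powers at the divisors of 96:
32^1 ≡ 32 (mod 97)
32^2 ≡ 54 (mod 97)
32^3 ≡ 79 (mod 97)
32^4 ≡ 6 (mod 97)
32^6 ≡ 33 (mod 97)
32^8 ≡ 36 (mod 97)
32^12 ≡ 22 (mod 97)
32^16 ≡ 35 (mod 97)
32^24 ≡ 96 (mod 97)
32^32 ≡ 61 (mod 97)
32^48 ≡ 1 (mod 97) ✓
So ord_97(32) = 48.

48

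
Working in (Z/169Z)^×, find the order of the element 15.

156

By Lagrange's theorem, ord_169(15) divides φ(169) = φ(13^2) = 13·(13−1) = 156 = 2^2 · 3 · 13.
Divisors of 156: 1, 2, 3, 4, 6, 12, 13, 26, 39, 52, 78, 156.
Compute 15^d (mod 169) for the divisors d until we hit 1:
15^1 ≡ 15 (mod 169)
15^2 ≡ 56 (mod 169)
15^3 ≡ 164 (mod 169)
15^4 ≡ 94 (mod 169)
15^6 ≡ 25 (mod 169)
15^12 ≡ 118 (mod 169)
15^13 ≡ 80 (mod 169)
15^26 ≡ 147 (mod 169)
15^39 ≡ 99 (mod 169)
15^52 ≡ 146 (mod 169)
15^78 ≡ 168 (mod 169)
15^156 ≡ 1 (mod 169) ✓
The smallest such exponent is 156, so the order of 15 is 156.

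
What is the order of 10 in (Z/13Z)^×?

By Lagrange's theorem, ord_13(10) divides φ(13) = 13 − 1 = 12 = 2^2 · 3.
Divisors of 12: 1, 2, 3, 4, 6, 12.
Evaluate successive powers at the divisors of 12:
10^1 ≡ 10 (mod 13)
10^2 ≡ 9 (mod 13)
10^3 ≡ 12 (mod 13)
10^4 ≡ 3 (mod 13)
10^6 ≡ 1 (mod 13) ✓
Therefore the multiplicative order of 10 modulo 13 is 6.

6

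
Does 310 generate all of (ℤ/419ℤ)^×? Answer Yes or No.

No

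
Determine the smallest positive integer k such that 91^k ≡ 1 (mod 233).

58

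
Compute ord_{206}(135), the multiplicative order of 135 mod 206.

51

The order of 135 must divide φ(206) = φ(2)·φ(103) = 1·102 = 102 = 2 · 3 · 17.
Divisors of 102: 1, 2, 3, 6, 17, 34, 51, 102.
Compute 135^d (mod 206) for the divisors d until we hit 1:
135^1 ≡ 135 (mod 206)
135^2 ≡ 97 (mod 206)
135^3 ≡ 117 (mod 206)
135^6 ≡ 93 (mod 206)
135^17 ≡ 149 (mod 206)
135^34 ≡ 159 (mod 206)
135^51 ≡ 1 (mod 206) ✓
The smallest such exponent is 51, so the order of 135 is 51.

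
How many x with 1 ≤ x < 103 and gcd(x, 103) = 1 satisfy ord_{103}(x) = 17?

16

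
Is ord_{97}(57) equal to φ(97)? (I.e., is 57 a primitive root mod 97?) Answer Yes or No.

Yes

φ(97) = 97 − 1 = 96 = 2^5 · 3.
57 is a primitive root mod 97 iff 57^(φ(97)/q) ≢ 1 for every prime q | φ(97), i.e. q ∈ {2, 3}.
57^48 ≡ 96 (mod 97)  [q = 2: ≢ 1 ✓]
57^32 ≡ 35 (mod 97)  [q = 3: ≢ 1 ✓]
None equal 1, so ord_97(57) = 96: 57 is a primitive root.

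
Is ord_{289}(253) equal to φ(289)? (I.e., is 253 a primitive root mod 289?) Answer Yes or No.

No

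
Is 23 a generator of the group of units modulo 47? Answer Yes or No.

Yes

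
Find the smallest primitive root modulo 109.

6

φ(109) = 109 − 1 = 108 = 2^2 · 3^3.
Test candidates g = 2, 3, … against the prime factors q ∈ {2, 3} of φ(109): g is a generator iff g^(108/q) ≢ 1 for every such q.
g = 2: 2^54 ≡ 108; 2^36 ≡ 1 — hits 1, so not a primitive root.
g = 3: 3^54 ≡ 1 — hits 1, so not a primitive root.
g = 4: 4^54 ≡ 1 — hits 1, so not a primitive root.
g = 5: 5^54 ≡ 1 — hits 1, so not a primitive root.
g = 6: 6^54 ≡ 108; 6^36 ≡ 63 — none is 1, so 6 is a primitive root.
Hence the least primitive root of 109 is 6.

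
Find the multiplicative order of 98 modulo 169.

156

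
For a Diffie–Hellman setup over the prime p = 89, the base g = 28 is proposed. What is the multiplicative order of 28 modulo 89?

88

The order of 28 must divide φ(89) = 89 − 1 = 88 = 2^3 · 11.
Divisors of 88: 1, 2, 4, 8, 11, 22, 44, 88.
Compute 28^d (mod 89) for the divisors d until we hit 1:
28^1 ≡ 28 (mod 89)
28^2 ≡ 72 (mod 89)
28^4 ≡ 22 (mod 89)
28^8 ≡ 39 (mod 89)
28^11 ≡ 37 (mod 89)
28^22 ≡ 34 (mod 89)
28^44 ≡ 88 (mod 89)
28^88 ≡ 1 (mod 89) ✓
Hence ord(28) = 88.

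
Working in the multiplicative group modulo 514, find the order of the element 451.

256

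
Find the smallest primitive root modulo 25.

2

φ(25) = φ(5^2) = 5·(5−1) = 20 = 2^2 · 5.
g is a primitive root iff g^(20/q) ≢ 1 (mod 25) for each prime q ∈ {2, 5}.
g = 2: 2^10 ≡ 24; 2^4 ≡ 16 — none is 1, so 2 is a primitive root.
Hence the least primitive root of 25 is 2.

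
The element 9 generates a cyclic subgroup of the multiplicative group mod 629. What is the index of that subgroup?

8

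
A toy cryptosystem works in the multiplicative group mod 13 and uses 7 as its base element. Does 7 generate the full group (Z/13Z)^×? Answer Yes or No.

Yes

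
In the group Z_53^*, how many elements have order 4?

2

φ(53) = 53 − 1 = 52 = 2^2 · 13.
(Z/53Z)^× is cyclic (|G| = 52); a cyclic group of order m has exactly φ(d) elements of each order d | m, and none otherwise.
4 = 2^2 divides 52, and φ(4) = 2.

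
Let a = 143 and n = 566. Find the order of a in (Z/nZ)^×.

141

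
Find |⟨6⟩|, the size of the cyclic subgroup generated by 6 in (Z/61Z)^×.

60

The order of 6 must divide φ(61) = 61 − 1 = 60 = 2^2 · 3 · 5.
Divisors of 60: 1, 2, 3, 4, 5, 6, 10, 12, 15, 20, 30, 60.
Compute 6^d (mod 61) for the divisors d until we hit 1:
6^1 ≡ 6 (mod 61)
6^2 ≡ 36 (mod 61)
6^3 ≡ 33 (mod 61)
6^4 ≡ 15 (mod 61)
6^5 ≡ 29 (mod 61)
6^6 ≡ 52 (mod 61)
6^10 ≡ 48 (mod 61)
6^12 ≡ 20 (mod 61)
6^15 ≡ 50 (mod 61)
6^20 ≡ 47 (mod 61)
6^30 ≡ 60 (mod 61)
6^60 ≡ 1 (mod 61) ✓
So ord_61(6) = 60.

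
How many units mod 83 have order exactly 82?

φ(83) = 83 − 1 = 82 = 2 · 41.
(Z/83Z)^× is cyclic (|G| = 82); a cyclic group of order m has exactly φ(d) elements of each order d | m, and none otherwise.
82 = 2 · 41 divides 82, and φ(82) = 40.

40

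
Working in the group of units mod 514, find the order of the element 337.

256

The order of 337 must divide φ(514) = φ(2)·φ(257) = 1·256 = 256 = 2^8.
Divisors of 256: 1, 2, 4, 8, 16, 32, 64, 128, 256.
Test each divisor d:
337^1 ≡ 337 (mod 514)
337^2 ≡ 489 (mod 514)
337^4 ≡ 111 (mod 514)
337^8 ≡ 499 (mod 514)
337^16 ≡ 225 (mod 514)
337^32 ≡ 253 (mod 514)
337^64 ≡ 273 (mod 514)
337^128 ≡ 513 (mod 514)
337^256 ≡ 1 (mod 514) ✓
Therefore the multiplicative order of 337 modulo 514 is 256.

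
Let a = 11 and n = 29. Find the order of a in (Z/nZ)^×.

28

ord(11) | φ(29) = 29 − 1 = 28 = 2^2 · 7.
Divisors of 28: 1, 2, 4, 7, 14, 28.
Compute 11^d (mod 29) for the divisors d until we hit 1:
11^1 ≡ 11 (mod 29)
11^2 ≡ 5 (mod 29)
11^4 ≡ 25 (mod 29)
11^7 ≡ 12 (mod 29)
11^14 ≡ 28 (mod 29)
11^28 ≡ 1 (mod 29) ✓
Therefore the multiplicative order of 11 modulo 29 is 28.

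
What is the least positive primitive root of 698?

7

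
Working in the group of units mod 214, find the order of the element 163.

53

ord(163) | φ(214) = φ(2)·φ(107) = 1·106 = 106 = 2 · 53.
Divisors of 106: 1, 2, 53, 106.
Compute 163^d (mod 214) for the divisors d until we hit 1:
163^1 ≡ 163 (mod 214)
163^2 ≡ 33 (mod 214)
163^53 ≡ 1 (mod 214) ✓
The smallest such exponent is 53, so the order of 163 is 53.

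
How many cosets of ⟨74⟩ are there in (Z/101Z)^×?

1

The order of 74 must divide φ(101) = 101 − 1 = 100 = 2^2 · 5^2.
Divisors of 100: 1, 2, 4, 5, 10, 20, 25, 50, 100.
Test each divisor d:
74^1 ≡ 74 (mod 101)
74^2 ≡ 22 (mod 101)
74^4 ≡ 80 (mod 101)
74^5 ≡ 62 (mod 101)
74^10 ≡ 6 (mod 101)
74^20 ≡ 36 (mod 101)
74^25 ≡ 10 (mod 101)
74^50 ≡ 100 (mod 101)
74^100 ≡ 1 (mod 101) ✓
The order of 74 is 100, so the subgroup it generates has 100 elements.
[(Z/101Z)^× : ⟨74⟩] = 100/100 = 1.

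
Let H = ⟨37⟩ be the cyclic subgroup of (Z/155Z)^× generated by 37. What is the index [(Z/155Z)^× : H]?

10

By Lagrange's theorem, ord_155(37) divides φ(155) = φ(5·31) = (5−1)·(31−1) = 4·30 = 120 = 2^3 · 3 · 5.
Divisors of 120: 1, 2, 3, 4, 5, 6, 8, 10, 12, 15, 20, 24, 30, 40, 60, 120.
Evaluate successive powers at the divisors of 120:
37^1 ≡ 37 (mod 155)
37^2 ≡ 129 (mod 155)
37^3 ≡ 123 (mod 155)
37^4 ≡ 56 (mod 155)
37^5 ≡ 57 (mod 155)
37^6 ≡ 94 (mod 155)
37^8 ≡ 36 (mod 155)
37^10 ≡ 149 (mod 155)
37^12 ≡ 1 (mod 155) ✓
The order of 37 is 12, so the subgroup it generates has 12 elements.
The index is φ(155) / ord(37) = 120 / 12 = 10.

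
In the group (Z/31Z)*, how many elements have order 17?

φ(31) = 31 − 1 = 30 = 2 · 3 · 5.
In a cyclic group of order 30, there are φ(d) elements of order d for each divisor d of 30, and zero for non-divisors.
Since 17 ∤ 30, the count is 0.

0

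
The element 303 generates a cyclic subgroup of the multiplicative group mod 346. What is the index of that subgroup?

By Lagrange's theorem, ord_346(303) divides φ(346) = φ(2)·φ(173) = 1·172 = 172 = 2^2 · 43.
Divisors of 172: 1, 2, 4, 43, 86, 172.
Check 303^d mod 346 for each divisor in increasing order:
303^1 ≡ 303 (mod 346)
303^2 ≡ 119 (mod 346)
303^4 ≡ 321 (mod 346)
303^43 ≡ 345 (mod 346)
303^86 ≡ 1 (mod 346) ✓
So ord_346(303) = 86, hence |⟨303⟩| = 86.
[(Z/346Z)^× : ⟨303⟩] = 172/86 = 2.

2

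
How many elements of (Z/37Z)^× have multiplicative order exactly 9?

6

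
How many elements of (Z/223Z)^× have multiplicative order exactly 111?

72

φ(223) = 223 − 1 = 222 = 2 · 3 · 37.
(Z/223Z)^× is cyclic (|G| = 222); a cyclic group of order m has exactly φ(d) elements of each order d | m, and none otherwise.
111 = 3 · 37 divides 222, and φ(111) = 72.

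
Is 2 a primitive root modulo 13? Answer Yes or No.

Yes

φ(13) = 13 − 1 = 12 = 2^2 · 3.
2 is a primitive root mod 13 iff 2^(φ(13)/q) ≢ 1 for every prime q | φ(13), i.e. q ∈ {2, 3}.
2^6 ≡ 12 (mod 13)  [q = 2: ≢ 1 ✓]
2^4 ≡ 3 (mod 13)  [q = 3: ≢ 1 ✓]
Every test exponent gives a nontrivial residue, hence 2 generates the full group.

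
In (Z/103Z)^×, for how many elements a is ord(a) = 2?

φ(103) = 103 − 1 = 102 = 2 · 3 · 17.
In a cyclic group of order 102, there are φ(d) elements of order d for each divisor d of 102, and zero for non-divisors.
2 | 102, and φ(2) = 2 − 1 = 1.

1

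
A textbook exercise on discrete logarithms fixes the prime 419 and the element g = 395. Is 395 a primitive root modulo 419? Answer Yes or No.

φ(419) = 419 − 1 = 418 = 2 · 11 · 19.
An element g generates (Z/419Z)^× iff g^(418/q) ≢ 1 (mod 419) for each prime q ∈ {2, 11, 19}.
395^209 ≡ 1 (mod 419)  [q = 2: ≡ 1 ✗]
395^38 ≡ 348 (mod 419)  [q = 11: ≢ 1 ✓]
395^22 ≡ 306 (mod 419)  [q = 19: ≢ 1 ✓]
395^209 ≡ 1 shows ord(395) | 209, strictly less than φ(419); not a primitive root.

No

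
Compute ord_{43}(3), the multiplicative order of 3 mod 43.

The order of 3 must divide φ(43) = 43 − 1 = 42 = 2 · 3 · 7.
Divisors of 42: 1, 2, 3, 6, 7, 14, 21, 42.
Check 3^d mod 43 for each divisor in increasing order:
3^1 ≡ 3 (mod 43)
3^2 ≡ 9 (mod 43)
3^3 ≡ 27 (mod 43)
3^6 ≡ 41 (mod 43)
3^7 ≡ 37 (mod 43)
3^14 ≡ 36 (mod 43)
3^21 ≡ 42 (mod 43)
3^42 ≡ 1 (mod 43) ✓
The smallest such exponent is 42, so the order of 3 is 42.

42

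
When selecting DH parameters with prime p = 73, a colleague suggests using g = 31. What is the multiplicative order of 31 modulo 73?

72

The order of 31 must divide φ(73) = 73 − 1 = 72 = 2^3 · 3^2.
Divisors of 72: 1, 2, 3, 4, 6, 8, 9, 12, 18, 24, 36, 72.
Evaluate successive powers at the divisors of 72:
31^1 ≡ 31 (mod 73)
31^2 ≡ 12 (mod 73)
31^3 ≡ 7 (mod 73)
31^4 ≡ 71 (mod 73)
31^6 ≡ 49 (mod 73)
31^8 ≡ 4 (mod 73)
31^9 ≡ 51 (mod 73)
31^12 ≡ 65 (mod 73)
31^18 ≡ 46 (mod 73)
31^24 ≡ 64 (mod 73)
31^36 ≡ 72 (mod 73)
31^72 ≡ 1 (mod 73) ✓
So ord_73(31) = 72.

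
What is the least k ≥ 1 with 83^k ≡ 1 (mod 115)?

Since 83 ∈ (Z/115Z)^×, its order divides φ(115) = φ(5·23) = (5−1)·(23−1) = 4·22 = 88 = 2^3 · 11.
Divisors of 88: 1, 2, 4, 8, 11, 22, 44, 88.
Test each divisor d:
83^1 ≡ 83
83^2 ≡ 104
83^4 ≡ 6
83^8 ≡ 36
83^11 ≡ 22
83^22 ≡ 24
83^44 ≡ 1
The smallest such exponent is 44, so the order of 83 is 44.

44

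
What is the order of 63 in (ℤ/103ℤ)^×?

ord(63) | φ(103) = 103 − 1 = 102 = 2 · 3 · 17.
Divisors of 102: 1, 2, 3, 6, 17, 34, 51, 102.
Compute 63^d (mod 103) for the divisors d until we hit 1:
63^1 ≡ 63 (mod 103)
63^2 ≡ 55 (mod 103)
63^3 ≡ 66 (mod 103)
63^6 ≡ 30 (mod 103)
63^17 ≡ 46 (mod 103)
63^34 ≡ 56 (mod 103)
63^51 ≡ 1 (mod 103) ✓
Therefore the multiplicative order of 63 modulo 103 is 51.

51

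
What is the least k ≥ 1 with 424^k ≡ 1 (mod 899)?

The order of 424 must divide φ(899) = φ(29·31) = (29−1)·(31−1) = 28·30 = 840 = 2^3 · 3 · 5 · 7.
Divisors of 840: 1, 2, 3, 4, 5, 6, 7, 8, 10, 12, 14, 15, 20, 21, 24, 28, 30, 35, 40, 42, 56, 60, 70, 84, 105, 120, 140, 168, 210, 280, 420, 840.
Check 424^d mod 899 for each divisor in increasing order:
424^1 ≡ 424 (mod 899)
424^2 ≡ 875 (mod 899)
424^3 ≡ 612 (mod 899)
424^4 ≡ 576 (mod 899)
424^5 ≡ 595 (mod 899)
424^6 ≡ 560 (mod 899)
424^7 ≡ 104 (mod 899)
424^8 ≡ 45 (mod 899)
424^10 ≡ 718 (mod 899)
424^12 ≡ 748 (mod 899)
424^14 ≡ 28 (mod 899)
424^15 ≡ 185 (mod 899)
424^20 ≡ 397 (mod 899)
424^21 ≡ 215 (mod 899)
424^24 ≡ 326 (mod 899)
424^28 ≡ 784 (mod 899)
424^30 ≡ 63 (mod 899)
424^35 ≡ 626 (mod 899)
424^40 ≡ 284 (mod 899)
424^42 ≡ 376 (mod 899)
424^56 ≡ 639 (mod 899)
424^60 ≡ 373 (mod 899)
424^70 ≡ 811 (mod 899)
424^84 ≡ 233 (mod 899)
424^105 ≡ 650 (mod 899)
424^120 ≡ 683 (mod 899)
424^140 ≡ 552 (mod 899)
424^168 ≡ 349 (mod 899)
424^210 ≡ 869 (mod 899)
424^280 ≡ 842 (mod 899)
424^420 ≡ 1 (mod 899) ✓
The smallest such exponent is 420, so the order of 424 is 420.

420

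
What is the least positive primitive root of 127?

3

φ(127) = 127 − 1 = 126 = 2 · 3^2 · 7.
g is a primitive root iff g^(126/q) ≢ 1 (mod 127) for each prime q ∈ {2, 3, 7}.
g = 2: 2^63 ≡ 1 — hits 1, so not a primitive root.
g = 3: 3^63 ≡ 126; 3^42 ≡ 107; 3^18 ≡ 4 — none is 1, so 3 is a primitive root.
So 3 is the smallest generator of (Z/127Z)^×.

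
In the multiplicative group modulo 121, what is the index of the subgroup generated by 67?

10

By Lagrange's theorem, ord_121(67) divides φ(121) = φ(11^2) = 11·(11−1) = 110 = 2 · 5 · 11.
Divisors of 110: 1, 2, 5, 10, 11, 22, 55, 110.
Test each divisor d:
67^1 ≡ 67 (mod 121)
67^2 ≡ 12 (mod 121)
67^5 ≡ 89 (mod 121)
67^10 ≡ 56 (mod 121)
67^11 ≡ 1 (mod 121) ✓
The order of 67 is 11, so the subgroup it generates has 11 elements.
The index is φ(121) / ord(67) = 110 / 11 = 10.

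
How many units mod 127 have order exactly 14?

φ(127) = 127 − 1 = 126 = 2 · 3^2 · 7.
In a cyclic group of order 126, there are φ(d) elements of order d for each divisor d of 126, and zero for non-divisors.
14 = 2 · 7 divides 126, and φ(14) = 6.

6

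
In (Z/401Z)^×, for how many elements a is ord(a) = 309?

0

φ(401) = 401 − 1 = 400 = 2^4 · 5^2.
In a cyclic group of order 400, there are φ(d) elements of order d for each divisor d of 400, and zero for non-divisors.
Here 400 is not a multiple of 309, so there are no elements of order 309.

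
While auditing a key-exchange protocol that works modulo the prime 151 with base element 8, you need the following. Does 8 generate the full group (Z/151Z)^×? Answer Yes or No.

No

φ(151) = 151 − 1 = 150 = 2 · 3 · 5^2.
An element g generates (Z/151Z)^× iff g^(150/q) ≢ 1 (mod 151) for each prime q ∈ {2, 3, 5}.
8^75 ≡ 1 (mod 151)  [q = 2: ≡ 1 ✗]
8^50 ≡ 1 (mod 151)  [q = 3: ≡ 1 ✗]
8^30 ≡ 1 (mod 151)  [q = 5: ≡ 1 ✗]
The check at q = 2 fails, so 8 generates a proper subgroup.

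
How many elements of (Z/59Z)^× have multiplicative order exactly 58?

28

φ(59) = 59 − 1 = 58 = 2 · 29.
Since (Z/59Z)^× is cyclic of order 58, the number of elements of order d is φ(d) when d | 58 and 0 otherwise.
58 = 2 · 29 divides 58, and φ(58) = 28.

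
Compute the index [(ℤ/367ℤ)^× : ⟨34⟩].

By Lagrange's theorem, ord_367(34) divides φ(367) = 367 − 1 = 366 = 2 · 3 · 61.
Divisors of 366: 1, 2, 3, 6, 61, 122, 183, 366.
Test each divisor d:
34^1 ≡ 34 (mod 367)
34^2 ≡ 55 (mod 367)
34^3 ≡ 35 (mod 367)
34^6 ≡ 124 (mod 367)
34^61 ≡ 84 (mod 367)
34^122 ≡ 83 (mod 367)
34^183 ≡ 366 (mod 367)
34^366 ≡ 1 (mod 367) ✓
The order of 34 is 366, so the subgroup it generates has 366 elements.
The index is φ(367) / ord(34) = 366 / 366 = 1.

1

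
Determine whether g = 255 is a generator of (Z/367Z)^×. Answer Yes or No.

Yes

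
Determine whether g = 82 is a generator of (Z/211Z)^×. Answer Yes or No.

φ(211) = 211 − 1 = 210 = 2 · 3 · 5 · 7.
An element g generates (Z/211Z)^× iff g^(210/q) ≢ 1 (mod 211) for each prime q ∈ {2, 3, 5, 7}.
82^105 ≡ 1 (mod 211)  [q = 2: ≡ 1 ✗]
82^70 ≡ 1 (mod 211)  [q = 3: ≡ 1 ✗]
82^42 ≡ 188 (mod 211)  [q = 5: ≢ 1 ✓]
82^30 ≡ 148 (mod 211)  [q = 7: ≢ 1 ✓]
The check at q = 2 fails, so 82 generates a proper subgroup.

No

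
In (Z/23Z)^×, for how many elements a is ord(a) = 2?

φ(23) = 23 − 1 = 22 = 2 · 11.
(Z/23Z)^× is cyclic (|G| = 22); a cyclic group of order m has exactly φ(d) elements of each order d | m, and none otherwise.
2 | 22, and φ(2) = 2 − 1 = 1.

1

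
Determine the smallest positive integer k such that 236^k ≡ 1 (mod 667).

154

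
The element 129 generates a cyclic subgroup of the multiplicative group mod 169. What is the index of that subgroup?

6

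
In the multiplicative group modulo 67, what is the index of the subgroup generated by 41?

Since 41 ∈ (Z/67Z)^×, its order divides φ(67) = 67 − 1 = 66 = 2 · 3 · 11.
Divisors of 66: 1, 2, 3, 6, 11, 22, 33, 66.
Test each divisor d:
41^1 ≡ 41 (mod 67)
41^2 ≡ 6 (mod 67)
41^3 ≡ 45 (mod 67)
41^6 ≡ 15 (mod 67)
41^11 ≡ 30 (mod 67)
41^22 ≡ 29 (mod 67)
41^33 ≡ 66 (mod 67)
41^66 ≡ 1 (mod 67) ✓
Thus |⟨41⟩| = ord(41) = 66.
The index is φ(67) / ord(41) = 66 / 66 = 1.

1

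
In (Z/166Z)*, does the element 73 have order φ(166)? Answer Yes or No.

Yes

φ(166) = φ(2)·φ(83) = 1·82 = 82 = 2 · 41.
An element g generates (Z/166Z)^× iff g^(82/q) ≢ 1 (mod 166) for each prime q ∈ {2, 41}.
73^41 ≡ 165 (mod 166)  [q = 2: ≢ 1 ✓]
73^2 ≡ 17 (mod 166)  [q = 41: ≢ 1 ✓]
Every test exponent gives a nontrivial residue, hence 73 generates the full group.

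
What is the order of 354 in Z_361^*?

114

ord(354) | φ(361) = φ(19^2) = 19·(19−1) = 342 = 2 · 3^2 · 19.
Divisors of 342: 1, 2, 3, 6, 9, 18, 19, 38, 57, 114, 171, 342.
Test each divisor d:
354^1 ≡ 354 (mod 361)
354^2 ≡ 49 (mod 361)
354^3 ≡ 18 (mod 361)
354^6 ≡ 324 (mod 361)
354^9 ≡ 56 (mod 361)
354^18 ≡ 248 (mod 361)
354^19 ≡ 69 (mod 361)
354^38 ≡ 68 (mod 361)
354^57 ≡ 360 (mod 361)
354^114 ≡ 1 (mod 361) ✓
The smallest such exponent is 114, so the order of 354 is 114.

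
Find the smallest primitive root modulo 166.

5

φ(166) = φ(2)·φ(83) = 1·82 = 82 = 2 · 41.
Test candidates g = 2, 3, … against the prime factors q ∈ {2, 41} of φ(166): g is a generator iff g^(82/q) ≢ 1 for every such q.
g = 2: gcd(2, 166) = 2 > 1, not a unit — skip.
g = 3: 3^41 ≡ 1 — hits 1, so not a primitive root.
g = 4: gcd(4, 166) = 2 > 1, not a unit — skip.
g = 5: 5^41 ≡ 165; 5^2 ≡ 25 — none is 1, so 5 is a primitive root.
Hence the least primitive root of 166 is 5.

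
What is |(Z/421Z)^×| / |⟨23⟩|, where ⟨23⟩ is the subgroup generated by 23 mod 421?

1

By Lagrange's theorem, ord_421(23) divides φ(421) = 421 − 1 = 420 = 2^2 · 3 · 5 · 7.
Divisors of 420: 1, 2, 3, 4, 5, 6, 7, 10, 12, 14, 15, 20, 21, 28, 30, 35, 42, 60, 70, 84, 105, 140, 210, 420.
Compute 23^d (mod 421) for the divisors d until we hit 1:
23^1 ≡ 23 (mod 421)
23^2 ≡ 108 (mod 421)
23^3 ≡ 379 (mod 421)
23^4 ≡ 297 (mod 421)
23^5 ≡ 95 (mod 421)
23^6 ≡ 80 (mod 421)
23^7 ≡ 156 (mod 421)
23^10 ≡ 184 (mod 421)
23^12 ≡ 85 (mod 421)
23^14 ≡ 339 (mod 421)
23^15 ≡ 219 (mod 421)
23^20 ≡ 176 (mod 421)
23^21 ≡ 259 (mod 421)
23^28 ≡ 409 (mod 421)
23^30 ≡ 388 (mod 421)
23^35 ≡ 233 (mod 421)
23^42 ≡ 142 (mod 421)
23^60 ≡ 247 (mod 421)
23^70 ≡ 401 (mod 421)
23^84 ≡ 377 (mod 421)
23^105 ≡ 392 (mod 421)
23^140 ≡ 400 (mod 421)
23^210 ≡ 420 (mod 421)
23^420 ≡ 1 (mod 421) ✓
So ord_421(23) = 420, hence |⟨23⟩| = 420.
[(Z/421Z)^× : ⟨23⟩] = 420/420 = 1.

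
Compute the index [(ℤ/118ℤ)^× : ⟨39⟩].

By Lagrange's theorem, ord_118(39) divides φ(118) = φ(2)·φ(59) = 1·58 = 58 = 2 · 29.
Divisors of 58: 1, 2, 29, 58.
Compute 39^d (mod 118) for the divisors d until we hit 1:
39^1 ≡ 39
39^2 ≡ 105
39^29 ≡ 117
39^58 ≡ 1
So ord_118(39) = 58, hence |⟨39⟩| = 58.
The index is φ(118) / ord(39) = 58 / 58 = 1.

1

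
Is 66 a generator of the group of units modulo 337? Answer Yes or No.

No

φ(337) = 337 − 1 = 336 = 2^4 · 3 · 7.
66 is a primitive root mod 337 iff 66^(φ(337)/q) ≢ 1 for every prime q | φ(337), i.e. q ∈ {2, 3, 7}.
66^168 ≡ 336 (mod 337)  [q = 2: ≢ 1 ✓]
66^112 ≡ 1 (mod 337)  [q = 3: ≡ 1 ✗]
66^48 ≡ 8 (mod 337)  [q = 7: ≢ 1 ✓]
66^112 ≡ 1 shows ord(66) | 112, strictly less than φ(337); not a primitive root.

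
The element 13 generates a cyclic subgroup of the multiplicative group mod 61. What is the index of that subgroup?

By Lagrange's theorem, ord_61(13) divides φ(61) = 61 − 1 = 60 = 2^2 · 3 · 5.
Divisors of 60: 1, 2, 3, 4, 5, 6, 10, 12, 15, 20, 30, 60.
Compute 13^d (mod 61) for the divisors d until we hit 1:
13^1 ≡ 13 (mod 61)
13^2 ≡ 47 (mod 61)
13^3 ≡ 1 (mod 61) ✓
Thus |⟨13⟩| = ord(13) = 3.
Index = |(Z/61Z)^×| / |⟨13⟩| = 60 / 3 = 20.

20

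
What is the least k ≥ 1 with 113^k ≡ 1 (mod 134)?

66

Since 113 ∈ (Z/134Z)^×, its order divides φ(134) = φ(2)·φ(67) = 1·66 = 66 = 2 · 3 · 11.
Divisors of 66: 1, 2, 3, 6, 11, 22, 33, 66.
Compute 113^d (mod 134) for the divisors d until we hit 1:
113^1 ≡ 113
113^2 ≡ 39
113^3 ≡ 119
113^6 ≡ 91
113^11 ≡ 97
113^22 ≡ 29
113^33 ≡ 133
113^66 ≡ 1
Therefore the multiplicative order of 113 modulo 134 is 66.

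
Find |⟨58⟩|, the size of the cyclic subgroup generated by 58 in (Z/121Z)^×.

55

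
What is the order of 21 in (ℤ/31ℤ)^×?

30

ord(21) | φ(31) = 31 − 1 = 30 = 2 · 3 · 5.
Divisors of 30: 1, 2, 3, 5, 6, 10, 15, 30.
Compute 21^d (mod 31) for the divisors d until we hit 1:
21^1 ≡ 21 (mod 31)
21^2 ≡ 7 (mod 31)
21^3 ≡ 23 (mod 31)
21^5 ≡ 6 (mod 31)
21^6 ≡ 2 (mod 31)
21^10 ≡ 5 (mod 31)
21^15 ≡ 30 (mod 31)
21^30 ≡ 1 (mod 31) ✓
Therefore the multiplicative order of 21 modulo 31 is 30.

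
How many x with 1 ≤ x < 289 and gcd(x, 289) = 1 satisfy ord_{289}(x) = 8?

φ(289) = φ(17^2) = 17·(17−1) = 272 = 2^4 · 17.
In a cyclic group of order 272, there are φ(d) elements of order d for each divisor d of 272, and zero for non-divisors.
8 = 2^3 divides 272, and φ(8) = 4.

4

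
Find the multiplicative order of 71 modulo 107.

106

The order of 71 must divide φ(107) = 107 − 1 = 106 = 2 · 53.
Divisors of 106: 1, 2, 53, 106.
Evaluate successive powers at the divisors of 106:
71^1 ≡ 71
71^2 ≡ 12
71^53 ≡ 106
71^106 ≡ 1
So ord_107(71) = 106.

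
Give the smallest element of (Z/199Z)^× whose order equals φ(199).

φ(199) = 199 − 1 = 198 = 2 · 3^2 · 11.
Test candidates g = 2, 3, … against the prime factors q ∈ {2, 3, 11} of φ(199): g is a generator iff g^(198/q) ≢ 1 for every such q.
g = 2: 2^99 ≡ 1 — hits 1, so not a primitive root.
g = 3: 3^99 ≡ 198; 3^66 ≡ 106; 3^18 ≡ 125 — none is 1, so 3 is a primitive root.
Hence the least primitive root of 199 is 3.

3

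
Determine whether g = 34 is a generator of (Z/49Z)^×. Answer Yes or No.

φ(49) = φ(7^2) = 7·(7−1) = 42 = 2 · 3 · 7.
An element g generates (Z/49Z)^× iff g^(42/q) ≢ 1 (mod 49) for each prime q ∈ {2, 3, 7}.
34^21 ≡ 48 (mod 49)  [q = 2: ≢ 1 ✓]
34^14 ≡ 1 (mod 49)  [q = 3: ≡ 1 ✗]
34^6 ≡ 36 (mod 49)  [q = 7: ≢ 1 ✓]
Since 34^14 ≡ 1, the order of 34 divides 14 < 42, so 34 is not a primitive root.

No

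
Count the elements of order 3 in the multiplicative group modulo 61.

φ(61) = 61 − 1 = 60 = 2^2 · 3 · 5.
(Z/61Z)^× is cyclic (|G| = 60); a cyclic group of order m has exactly φ(d) elements of each order d | m, and none otherwise.
3 | 60, and φ(3) = 3 − 1 = 2.

2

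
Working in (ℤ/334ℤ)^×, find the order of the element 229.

ord(229) | φ(334) = φ(2)·φ(167) = 1·166 = 166 = 2 · 83.
Divisors of 166: 1, 2, 83, 166.
Compute 229^d (mod 334) for the divisors d until we hit 1:
229^1 ≡ 229
229^2 ≡ 3
229^83 ≡ 1
Hence ord(229) = 83.

83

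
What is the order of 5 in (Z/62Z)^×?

3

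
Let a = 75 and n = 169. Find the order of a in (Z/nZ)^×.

Since 75 ∈ (Z/169Z)^×, its order divides φ(169) = φ(13^2) = 13·(13−1) = 156 = 2^2 · 3 · 13.
Divisors of 156: 1, 2, 3, 4, 6, 12, 13, 26, 39, 52, 78, 156.
Check 75^d mod 169 for each divisor in increasing order:
75^1 ≡ 75 (mod 169)
75^2 ≡ 48 (mod 169)
75^3 ≡ 51 (mod 169)
75^4 ≡ 107 (mod 169)
75^6 ≡ 66 (mod 169)
75^12 ≡ 131 (mod 169)
75^13 ≡ 23 (mod 169)
75^26 ≡ 22 (mod 169)
75^39 ≡ 168 (mod 169)
75^52 ≡ 146 (mod 169)
75^78 ≡ 1 (mod 169) ✓
The smallest such exponent is 78, so the order of 75 is 78.

78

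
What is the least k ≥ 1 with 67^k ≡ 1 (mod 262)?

Since 67 ∈ (Z/262Z)^×, its order divides φ(262) = φ(2)·φ(131) = 1·130 = 130 = 2 · 5 · 13.
Divisors of 130: 1, 2, 5, 10, 13, 26, 65, 130.
Compute 67^d (mod 262) for the divisors d until we hit 1:
67^1 ≡ 67 (mod 262)
67^2 ≡ 35 (mod 262)
67^5 ≡ 69 (mod 262)
67^10 ≡ 45 (mod 262)
67^13 ≡ 201 (mod 262)
67^26 ≡ 53 (mod 262)
67^65 ≡ 261 (mod 262)
67^130 ≡ 1 (mod 262) ✓
So ord_262(67) = 130.

130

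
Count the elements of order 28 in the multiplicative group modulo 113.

12

φ(113) = 113 − 1 = 112 = 2^4 · 7.
Since (Z/113Z)^× is cyclic of order 112, the number of elements of order d is φ(d) when d | 112 and 0 otherwise.
28 = 2^2 · 7 divides 112, and φ(28) = 12.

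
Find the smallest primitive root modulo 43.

φ(43) = 43 − 1 = 42 = 2 · 3 · 7.
g is a primitive root iff g^(42/q) ≢ 1 (mod 43) for each prime q ∈ {2, 3, 7}.
g = 2: 2^21 ≡ 42; 2^14 ≡ 1 — hits 1, so not a primitive root.
g = 3: 3^21 ≡ 42; 3^14 ≡ 36; 3^6 ≡ 41 — none is 1, so 3 is a primitive root.
So 3 is the smallest generator of (Z/43Z)^×.

3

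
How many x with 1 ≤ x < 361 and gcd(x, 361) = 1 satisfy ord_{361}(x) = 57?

36

φ(361) = φ(19^2) = 19·(19−1) = 342 = 2 · 3^2 · 19.
(Z/361Z)^× is cyclic (|G| = 342); a cyclic group of order m has exactly φ(d) elements of each order d | m, and none otherwise.
57 = 3 · 19 divides 342, and φ(57) = 36.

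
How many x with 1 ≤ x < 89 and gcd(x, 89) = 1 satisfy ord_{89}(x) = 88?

φ(89) = 89 − 1 = 88 = 2^3 · 11.
Since (Z/89Z)^× is cyclic of order 88, the number of elements of order d is φ(d) when d | 88 and 0 otherwise.
88 = 2^3 · 11 divides 88, and φ(88) = 40.

40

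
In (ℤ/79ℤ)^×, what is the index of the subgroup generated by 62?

6

The order of 62 must divide φ(79) = 79 − 1 = 78 = 2 · 3 · 13.
Divisors of 78: 1, 2, 3, 6, 13, 26, 39, 78.
Compute 62^d (mod 79) for the divisors d until we hit 1:
62^1 ≡ 62
62^2 ≡ 52
62^3 ≡ 64
62^6 ≡ 67
62^13 ≡ 1
So ord_79(62) = 13, hence |⟨62⟩| = 13.
The index is φ(79) / ord(62) = 78 / 13 = 6.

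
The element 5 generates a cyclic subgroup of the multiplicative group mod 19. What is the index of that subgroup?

2

ord(5) | φ(19) = 19 − 1 = 18 = 2 · 3^2.
Divisors of 18: 1, 2, 3, 6, 9, 18.
Evaluate successive powers at the divisors of 18:
5^1 ≡ 5 (mod 19)
5^2 ≡ 6 (mod 19)
5^3 ≡ 11 (mod 19)
5^6 ≡ 7 (mod 19)
5^9 ≡ 1 (mod 19) ✓
Thus |⟨5⟩| = ord(5) = 9.
The index is φ(19) / ord(5) = 18 / 9 = 2.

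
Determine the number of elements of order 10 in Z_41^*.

φ(41) = 41 − 1 = 40 = 2^3 · 5.
In a cyclic group of order 40, there are φ(d) elements of order d for each divisor d of 40, and zero for non-divisors.
10 = 2 · 5 divides 40, and φ(10) = 4.

4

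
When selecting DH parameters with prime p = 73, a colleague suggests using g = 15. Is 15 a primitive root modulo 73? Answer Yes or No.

Yes

φ(73) = 73 − 1 = 72 = 2^3 · 3^2.
Test 15^(72/q) mod 73 for each prime factor q of 72:
15^36 ≡ 72 (mod 73)  [q = 2: ≢ 1 ✓]
15^24 ≡ 8 (mod 73)  [q = 3: ≢ 1 ✓]
All checks pass, so 15 has order 72 and is a primitive root modulo 73.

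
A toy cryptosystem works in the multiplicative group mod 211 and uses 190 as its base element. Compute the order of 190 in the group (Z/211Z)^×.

The order of 190 must divide φ(211) = 211 − 1 = 210 = 2 · 3 · 5 · 7.
Divisors of 210: 1, 2, 3, 5, 6, 7, 10, 14, 15, 21, 30, 35, 42, 70, 105, 210.
Test each divisor d:
190^1 ≡ 190
190^2 ≡ 19
190^3 ≡ 23
190^5 ≡ 15
190^6 ≡ 107
190^7 ≡ 74
190^10 ≡ 14
190^14 ≡ 201
190^15 ≡ 210
190^21 ≡ 104
190^30 ≡ 1
Therefore the multiplicative order of 190 modulo 211 is 30.

30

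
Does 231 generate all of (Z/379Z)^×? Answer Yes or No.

Yes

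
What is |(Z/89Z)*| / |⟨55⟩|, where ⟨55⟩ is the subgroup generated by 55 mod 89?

By Lagrange's theorem, ord_89(55) divides φ(89) = 89 − 1 = 88 = 2^3 · 11.
Divisors of 88: 1, 2, 4, 8, 11, 22, 44, 88.
Test each divisor d:
55^1 ≡ 55 (mod 89)
55^2 ≡ 88 (mod 89)
55^4 ≡ 1 (mod 89) ✓
So ord_89(55) = 4, hence |⟨55⟩| = 4.
Index = |(Z/89Z)^×| / |⟨55⟩| = 88 / 4 = 22.

22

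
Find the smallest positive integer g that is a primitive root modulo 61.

2

φ(61) = 61 − 1 = 60 = 2^2 · 3 · 5.
Test candidates g = 2, 3, … against the prime factors q ∈ {2, 3, 5} of φ(61): g is a generator iff g^(60/q) ≢ 1 for every such q.
g = 2: 2^30 ≡ 60; 2^20 ≡ 47; 2^12 ≡ 9 — none is 1, so 2 is a primitive root.
Hence the least primitive root of 61 is 2.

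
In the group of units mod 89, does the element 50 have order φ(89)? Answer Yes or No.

No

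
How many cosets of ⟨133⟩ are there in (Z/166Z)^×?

Since 133 ∈ (Z/166Z)^×, its order divides φ(166) = φ(2)·φ(83) = 1·82 = 82 = 2 · 41.
Divisors of 82: 1, 2, 41, 82.
Test each divisor d:
133^1 ≡ 133 (mod 166)
133^2 ≡ 93 (mod 166)
133^41 ≡ 165 (mod 166)
133^82 ≡ 1 (mod 166) ✓
So ord_166(133) = 82, hence |⟨133⟩| = 82.
The index is φ(166) / ord(133) = 82 / 82 = 1.

1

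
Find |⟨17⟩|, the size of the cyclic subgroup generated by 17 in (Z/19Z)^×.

Since 17 ∈ (Z/19Z)^×, its order divides φ(19) = 19 − 1 = 18 = 2 · 3^2.
Divisors of 18: 1, 2, 3, 6, 9, 18.
Check 17^d mod 19 for each divisor in increasing order:
17^1 ≡ 17
17^2 ≡ 4
17^3 ≡ 11
17^6 ≡ 7
17^9 ≡ 1
Hence ord(17) = 9.

9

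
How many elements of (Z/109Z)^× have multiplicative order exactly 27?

18

φ(109) = 109 − 1 = 108 = 2^2 · 3^3.
In a cyclic group of order 108, there are φ(d) elements of order d for each divisor d of 108, and zero for non-divisors.
27 = 3^3 divides 108, and φ(27) = 18.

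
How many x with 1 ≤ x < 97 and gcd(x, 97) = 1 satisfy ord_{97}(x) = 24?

8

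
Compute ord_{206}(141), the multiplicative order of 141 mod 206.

ord(141) | φ(206) = φ(2)·φ(103) = 1·102 = 102 = 2 · 3 · 17.
Divisors of 102: 1, 2, 3, 6, 17, 34, 51, 102.
Compute 141^d (mod 206) for the divisors d until we hit 1:
141^1 ≡ 141
141^2 ≡ 105
141^3 ≡ 179
141^6 ≡ 111
141^17 ≡ 149
141^34 ≡ 159
141^51 ≡ 1
Therefore the multiplicative order of 141 modulo 206 is 51.

51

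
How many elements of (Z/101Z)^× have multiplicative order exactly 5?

φ(101) = 101 − 1 = 100 = 2^2 · 5^2.
(Z/101Z)^× is cyclic (|G| = 100); a cyclic group of order m has exactly φ(d) elements of each order d | m, and none otherwise.
5 | 100, and φ(5) = 5 − 1 = 4.

4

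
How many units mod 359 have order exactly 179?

φ(359) = 359 − 1 = 358 = 2 · 179.
Since (Z/359Z)^× is cyclic of order 358, the number of elements of order d is φ(d) when d | 358 and 0 otherwise.
179 | 358, and φ(179) = 179 − 1 = 178.

178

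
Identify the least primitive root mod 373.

2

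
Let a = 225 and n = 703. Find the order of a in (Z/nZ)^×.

18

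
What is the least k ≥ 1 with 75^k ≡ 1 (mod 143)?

30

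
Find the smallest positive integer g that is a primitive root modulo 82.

7

φ(82) = φ(2)·φ(41) = 1·40 = 40 = 2^3 · 5.
g is a primitive root iff g^(40/q) ≢ 1 (mod 82) for each prime q ∈ {2, 5}.
g = 2: gcd(2, 82) = 2 > 1, not a unit — skip.
g = 3: 3^20 ≡ 81; 3^8 ≡ 1 — hits 1, so not a primitive root.
g = 4: gcd(4, 82) = 2 > 1, not a unit — skip.
g = 5: 5^20 ≡ 1 — hits 1, so not a primitive root.
g = 6: gcd(6, 82) = 2 > 1, not a unit — skip.
g = 7: 7^20 ≡ 81; 7^8 ≡ 37 — none is 1, so 7 is a primitive root.
The smallest primitive root modulo 82 is 7.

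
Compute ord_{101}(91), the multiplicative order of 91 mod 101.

4

ord(91) | φ(101) = 101 − 1 = 100 = 2^2 · 5^2.
Divisors of 100: 1, 2, 4, 5, 10, 20, 25, 50, 100.
Check 91^d mod 101 for each divisor in increasing order:
91^1 ≡ 91 (mod 101)
91^2 ≡ 100 (mod 101)
91^4 ≡ 1 (mod 101) ✓
Hence ord(91) = 4.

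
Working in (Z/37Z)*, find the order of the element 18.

36

The order of 18 must divide φ(37) = 37 − 1 = 36 = 2^2 · 3^2.
Divisors of 36: 1, 2, 3, 4, 6, 9, 12, 18, 36.
Check 18^d mod 37 for each divisor in increasing order:
18^1 ≡ 18 (mod 37)
18^2 ≡ 28 (mod 37)
18^3 ≡ 23 (mod 37)
18^4 ≡ 7 (mod 37)
18^6 ≡ 11 (mod 37)
18^9 ≡ 31 (mod 37)
18^12 ≡ 10 (mod 37)
18^18 ≡ 36 (mod 37)
18^36 ≡ 1 (mod 37) ✓
So ord_37(18) = 36.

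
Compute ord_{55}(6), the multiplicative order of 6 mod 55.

10

ord(6) | φ(55) = φ(5·11) = (5−1)·(11−1) = 4·10 = 40 = 2^3 · 5.
Divisors of 40: 1, 2, 4, 5, 8, 10, 20, 40.
Evaluate successive powers at the divisors of 40:
6^1 ≡ 6 (mod 55)
6^2 ≡ 36 (mod 55)
6^4 ≡ 31 (mod 55)
6^5 ≡ 21 (mod 55)
6^8 ≡ 26 (mod 55)
6^10 ≡ 1 (mod 55) ✓
The smallest such exponent is 10, so the order of 6 is 10.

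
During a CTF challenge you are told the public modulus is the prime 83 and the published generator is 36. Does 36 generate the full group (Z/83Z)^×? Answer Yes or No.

No

φ(83) = 83 − 1 = 82 = 2 · 41.
Test 36^(82/q) mod 83 for each prime factor q of 82:
36^41 ≡ 1 (mod 83)  [q = 2: ≡ 1 ✗]
36^2 ≡ 51 (mod 83)  [q = 41: ≢ 1 ✓]
The check at q = 2 fails, so 36 generates a proper subgroup.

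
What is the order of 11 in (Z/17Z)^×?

16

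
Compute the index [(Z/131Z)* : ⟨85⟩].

The order of 85 must divide φ(131) = 131 − 1 = 130 = 2 · 5 · 13.
Divisors of 130: 1, 2, 5, 10, 13, 26, 65, 130.
Evaluate successive powers at the divisors of 130:
85^1 ≡ 85 (mod 131)
85^2 ≡ 20 (mod 131)
85^5 ≡ 71 (mod 131)
85^10 ≡ 63 (mod 131)
85^13 ≡ 73 (mod 131)
85^26 ≡ 89 (mod 131)
85^65 ≡ 130 (mod 131)
85^130 ≡ 1 (mod 131) ✓
So ord_131(85) = 130, hence |⟨85⟩| = 130.
[(Z/131Z)^× : ⟨85⟩] = 130/130 = 1.

1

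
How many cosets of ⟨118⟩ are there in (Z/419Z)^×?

1

ord(118) | φ(419) = 419 − 1 = 418 = 2 · 11 · 19.
Divisors of 418: 1, 2, 11, 19, 22, 38, 209, 418.
Check 118^d mod 419 for each divisor in increasing order:
118^1 ≡ 118 (mod 419)
118^2 ≡ 97 (mod 419)
118^11 ≡ 372 (mod 419)
118^19 ≡ 360 (mod 419)
118^22 ≡ 114 (mod 419)
118^38 ≡ 129 (mod 419)
118^209 ≡ 418 (mod 419)
118^418 ≡ 1 (mod 419) ✓
Thus |⟨118⟩| = ord(118) = 418.
[(Z/419Z)^× : ⟨118⟩] = 418/418 = 1.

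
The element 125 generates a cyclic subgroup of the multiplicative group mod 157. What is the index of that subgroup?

3

The order of 125 must divide φ(157) = 157 − 1 = 156 = 2^2 · 3 · 13.
Divisors of 156: 1, 2, 3, 4, 6, 12, 13, 26, 39, 52, 78, 156.
Compute 125^d (mod 157) for the divisors d until we hit 1:
125^1 ≡ 125
125^2 ≡ 82
125^3 ≡ 45
125^4 ≡ 130
125^6 ≡ 141
125^12 ≡ 99
125^13 ≡ 129
125^26 ≡ 156
125^39 ≡ 28
125^52 ≡ 1
So ord_157(125) = 52, hence |⟨125⟩| = 52.
Index = |(Z/157Z)^×| / |⟨125⟩| = 156 / 52 = 3.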